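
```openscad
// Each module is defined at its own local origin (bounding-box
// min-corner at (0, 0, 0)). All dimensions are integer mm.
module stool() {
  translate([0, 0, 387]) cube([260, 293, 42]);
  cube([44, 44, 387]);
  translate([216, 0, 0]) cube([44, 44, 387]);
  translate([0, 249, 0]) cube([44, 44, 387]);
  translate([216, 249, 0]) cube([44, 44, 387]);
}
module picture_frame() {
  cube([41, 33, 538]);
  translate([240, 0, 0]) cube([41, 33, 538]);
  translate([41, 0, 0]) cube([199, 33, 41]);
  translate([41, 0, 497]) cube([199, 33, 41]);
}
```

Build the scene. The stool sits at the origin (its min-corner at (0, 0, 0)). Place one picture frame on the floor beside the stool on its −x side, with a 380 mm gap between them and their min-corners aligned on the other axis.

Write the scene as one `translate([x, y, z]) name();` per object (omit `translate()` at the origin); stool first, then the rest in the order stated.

stool();
translate([-661, 0, 0]) picture_frame();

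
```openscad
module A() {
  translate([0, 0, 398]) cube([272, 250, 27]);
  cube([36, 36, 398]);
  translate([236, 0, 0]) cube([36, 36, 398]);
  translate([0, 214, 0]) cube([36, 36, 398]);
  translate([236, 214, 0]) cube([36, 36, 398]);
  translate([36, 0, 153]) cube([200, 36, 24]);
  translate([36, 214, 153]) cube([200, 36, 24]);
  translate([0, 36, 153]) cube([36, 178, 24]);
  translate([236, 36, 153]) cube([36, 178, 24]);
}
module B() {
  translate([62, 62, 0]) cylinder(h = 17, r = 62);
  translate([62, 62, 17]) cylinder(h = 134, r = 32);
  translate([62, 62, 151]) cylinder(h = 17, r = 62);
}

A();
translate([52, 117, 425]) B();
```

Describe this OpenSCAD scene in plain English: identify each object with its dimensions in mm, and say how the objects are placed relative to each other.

A is a four-legged stool. The seat is 272×250 mm, 27 mm thick, top at z = 425 mm. It stands on four square legs, each 36×36 mm in cross-section, from z = 0 to the seat underside, each flush with a corner of the seat. Four stretchers, 36 mm wide and 24 mm tall, connect adjacent legs with their undersides at z = 153 mm, each running between the inner faces of the legs it joins and aligned with the legs' outer faces on the other axis.

B is a spool: two coaxial disc flanges of radius 62 mm and thickness 17 mm, joined by a core cylinder of radius 32 mm and height 134 mm. The lower flange rests on z = 0 and the three cylinders share a vertical axis.

The spool is on top of the stool.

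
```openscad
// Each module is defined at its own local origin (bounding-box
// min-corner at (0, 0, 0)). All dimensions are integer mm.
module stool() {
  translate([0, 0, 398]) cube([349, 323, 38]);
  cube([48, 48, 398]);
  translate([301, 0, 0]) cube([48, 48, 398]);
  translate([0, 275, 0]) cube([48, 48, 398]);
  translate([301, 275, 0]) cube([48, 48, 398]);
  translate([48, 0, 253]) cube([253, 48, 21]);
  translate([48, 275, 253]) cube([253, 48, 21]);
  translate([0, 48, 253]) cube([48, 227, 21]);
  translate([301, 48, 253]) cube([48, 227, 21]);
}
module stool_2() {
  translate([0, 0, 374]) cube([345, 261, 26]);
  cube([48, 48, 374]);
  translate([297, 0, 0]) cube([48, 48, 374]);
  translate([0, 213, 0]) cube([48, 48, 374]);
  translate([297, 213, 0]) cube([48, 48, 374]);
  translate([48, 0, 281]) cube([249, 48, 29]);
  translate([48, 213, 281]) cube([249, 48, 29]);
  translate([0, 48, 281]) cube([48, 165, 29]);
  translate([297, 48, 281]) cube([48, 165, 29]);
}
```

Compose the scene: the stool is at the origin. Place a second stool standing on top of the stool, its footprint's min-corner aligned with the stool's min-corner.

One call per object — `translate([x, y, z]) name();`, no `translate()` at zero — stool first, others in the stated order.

stool();
translate([0, 0, 436]) stool_2();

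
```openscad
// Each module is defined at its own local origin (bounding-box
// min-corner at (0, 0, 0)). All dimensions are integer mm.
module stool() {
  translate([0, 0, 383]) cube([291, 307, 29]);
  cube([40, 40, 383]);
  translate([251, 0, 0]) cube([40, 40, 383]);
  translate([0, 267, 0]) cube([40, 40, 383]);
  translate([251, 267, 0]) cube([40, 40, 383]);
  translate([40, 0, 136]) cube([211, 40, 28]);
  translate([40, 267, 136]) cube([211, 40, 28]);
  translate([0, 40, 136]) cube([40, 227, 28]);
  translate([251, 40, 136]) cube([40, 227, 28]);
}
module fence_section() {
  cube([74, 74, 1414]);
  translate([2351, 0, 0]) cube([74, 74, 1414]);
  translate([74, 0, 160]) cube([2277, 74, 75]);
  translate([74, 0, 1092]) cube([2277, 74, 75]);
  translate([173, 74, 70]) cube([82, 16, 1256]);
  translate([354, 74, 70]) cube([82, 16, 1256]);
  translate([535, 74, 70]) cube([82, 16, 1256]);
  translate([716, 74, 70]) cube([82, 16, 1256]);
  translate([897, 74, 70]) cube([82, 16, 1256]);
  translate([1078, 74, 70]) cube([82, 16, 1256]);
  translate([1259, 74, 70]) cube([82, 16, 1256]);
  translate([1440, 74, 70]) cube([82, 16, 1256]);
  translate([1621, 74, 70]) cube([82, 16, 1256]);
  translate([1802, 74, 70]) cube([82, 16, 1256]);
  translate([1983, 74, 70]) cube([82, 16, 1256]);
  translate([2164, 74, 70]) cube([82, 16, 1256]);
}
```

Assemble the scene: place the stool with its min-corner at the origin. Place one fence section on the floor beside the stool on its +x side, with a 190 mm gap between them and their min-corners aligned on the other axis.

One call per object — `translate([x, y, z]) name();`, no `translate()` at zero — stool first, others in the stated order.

stool();
translate([481, 0, 0]) fence_section();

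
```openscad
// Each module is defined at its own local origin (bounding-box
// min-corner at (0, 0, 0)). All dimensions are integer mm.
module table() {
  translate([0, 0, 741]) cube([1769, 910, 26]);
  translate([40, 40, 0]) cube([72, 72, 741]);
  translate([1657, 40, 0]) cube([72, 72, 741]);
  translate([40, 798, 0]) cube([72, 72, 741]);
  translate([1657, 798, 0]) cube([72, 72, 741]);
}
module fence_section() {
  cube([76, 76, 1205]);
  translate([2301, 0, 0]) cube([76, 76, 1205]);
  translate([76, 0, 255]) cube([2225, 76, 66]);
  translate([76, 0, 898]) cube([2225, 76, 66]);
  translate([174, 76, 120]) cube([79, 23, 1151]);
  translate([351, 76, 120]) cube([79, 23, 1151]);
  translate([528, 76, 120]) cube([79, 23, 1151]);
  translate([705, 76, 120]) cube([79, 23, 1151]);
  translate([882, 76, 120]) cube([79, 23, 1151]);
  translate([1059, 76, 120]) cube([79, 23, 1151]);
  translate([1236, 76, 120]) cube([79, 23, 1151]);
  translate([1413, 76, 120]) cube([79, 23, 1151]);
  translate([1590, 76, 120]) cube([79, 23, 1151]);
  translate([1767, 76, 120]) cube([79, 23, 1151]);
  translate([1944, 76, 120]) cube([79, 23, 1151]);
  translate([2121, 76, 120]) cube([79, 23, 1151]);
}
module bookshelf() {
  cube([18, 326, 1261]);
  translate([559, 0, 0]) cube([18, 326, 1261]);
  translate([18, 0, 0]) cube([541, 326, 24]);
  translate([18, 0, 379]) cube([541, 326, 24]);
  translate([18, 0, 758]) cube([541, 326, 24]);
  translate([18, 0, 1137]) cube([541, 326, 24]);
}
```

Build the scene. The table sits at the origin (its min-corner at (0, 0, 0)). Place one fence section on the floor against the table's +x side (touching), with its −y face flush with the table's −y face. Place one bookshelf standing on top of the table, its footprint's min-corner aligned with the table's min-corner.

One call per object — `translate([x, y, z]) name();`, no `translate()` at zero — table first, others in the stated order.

table();
translate([1769, 0, 0]) fence_section();
translate([0, 0, 767]) bookshelf();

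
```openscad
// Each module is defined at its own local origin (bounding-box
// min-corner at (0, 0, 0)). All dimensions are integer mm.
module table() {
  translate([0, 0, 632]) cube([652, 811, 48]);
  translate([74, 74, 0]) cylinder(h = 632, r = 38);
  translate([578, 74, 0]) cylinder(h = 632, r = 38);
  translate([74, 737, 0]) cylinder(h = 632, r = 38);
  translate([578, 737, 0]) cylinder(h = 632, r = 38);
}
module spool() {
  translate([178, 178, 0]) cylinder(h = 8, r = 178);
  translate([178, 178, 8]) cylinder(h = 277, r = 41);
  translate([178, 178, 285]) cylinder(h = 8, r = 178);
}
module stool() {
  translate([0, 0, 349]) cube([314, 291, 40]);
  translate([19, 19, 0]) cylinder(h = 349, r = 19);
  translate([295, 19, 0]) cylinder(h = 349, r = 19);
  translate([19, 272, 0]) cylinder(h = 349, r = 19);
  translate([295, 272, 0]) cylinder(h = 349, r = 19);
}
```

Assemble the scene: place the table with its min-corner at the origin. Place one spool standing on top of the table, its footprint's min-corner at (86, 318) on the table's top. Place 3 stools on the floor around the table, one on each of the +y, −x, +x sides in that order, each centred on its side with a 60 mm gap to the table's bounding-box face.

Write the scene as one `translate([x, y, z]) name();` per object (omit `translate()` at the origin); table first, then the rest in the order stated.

table();
translate([86, 318, 680]) spool();
translate([169, 871, 0]) stool();
translate([-374, 260, 0]) stool();
translate([712, 260, 0]) stool();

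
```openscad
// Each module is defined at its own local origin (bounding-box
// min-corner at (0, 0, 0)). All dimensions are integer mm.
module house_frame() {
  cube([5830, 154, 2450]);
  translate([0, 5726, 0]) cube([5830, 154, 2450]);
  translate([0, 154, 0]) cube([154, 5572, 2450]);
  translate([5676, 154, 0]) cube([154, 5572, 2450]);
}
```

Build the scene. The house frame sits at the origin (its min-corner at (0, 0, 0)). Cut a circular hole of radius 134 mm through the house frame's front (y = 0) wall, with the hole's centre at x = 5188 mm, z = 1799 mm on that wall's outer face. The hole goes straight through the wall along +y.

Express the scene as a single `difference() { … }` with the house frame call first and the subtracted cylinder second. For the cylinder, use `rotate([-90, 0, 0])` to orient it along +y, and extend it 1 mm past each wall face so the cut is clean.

difference() {
  house_frame();
  translate([5188, -1, 1799]) rotate([-90, 0, 0]) cylinder(h = 156, r = 134);
}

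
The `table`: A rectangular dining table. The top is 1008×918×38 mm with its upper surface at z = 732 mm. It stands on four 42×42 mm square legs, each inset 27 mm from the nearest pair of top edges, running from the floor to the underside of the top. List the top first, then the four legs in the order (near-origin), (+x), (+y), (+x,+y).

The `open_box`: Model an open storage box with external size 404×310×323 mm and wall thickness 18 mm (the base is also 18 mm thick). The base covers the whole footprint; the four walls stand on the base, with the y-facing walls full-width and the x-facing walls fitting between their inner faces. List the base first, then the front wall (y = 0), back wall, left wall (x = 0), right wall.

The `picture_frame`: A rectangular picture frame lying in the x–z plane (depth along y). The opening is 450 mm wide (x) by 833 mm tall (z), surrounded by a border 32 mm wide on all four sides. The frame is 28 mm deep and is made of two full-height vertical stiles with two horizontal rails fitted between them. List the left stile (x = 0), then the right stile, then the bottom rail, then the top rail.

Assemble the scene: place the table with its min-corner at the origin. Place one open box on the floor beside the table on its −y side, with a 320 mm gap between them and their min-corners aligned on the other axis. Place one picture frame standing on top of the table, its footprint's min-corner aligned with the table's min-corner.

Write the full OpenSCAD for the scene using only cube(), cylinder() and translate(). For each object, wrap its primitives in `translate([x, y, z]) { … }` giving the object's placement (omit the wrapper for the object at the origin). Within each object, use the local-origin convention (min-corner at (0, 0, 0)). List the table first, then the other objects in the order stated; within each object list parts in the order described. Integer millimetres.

translate([0, 0, 694]) cube([1008, 918, 38]);
translate([27, 27, 0]) cube([42, 42, 694]);
translate([939, 27, 0]) cube([42, 42, 694]);
translate([27, 849, 0]) cube([42, 42, 694]);
translate([939, 849, 0]) cube([42, 42, 694]);
translate([0, -630, 0]) {
  cube([404, 310, 18]);
  translate([0, 0, 18]) cube([404, 18, 305]);
  translate([0, 292, 18]) cube([404, 18, 305]);
  translate([0, 18, 18]) cube([18, 274, 305]);
  translate([386, 18, 18]) cube([18, 274, 305]);
}
translate([0, 0, 732]) {
  cube([32, 28, 897]);
  translate([482, 0, 0]) cube([32, 28, 897]);
  translate([32, 0, 0]) cube([450, 28, 32]);
  translate([32, 0, 865]) cube([450, 28, 32]);
}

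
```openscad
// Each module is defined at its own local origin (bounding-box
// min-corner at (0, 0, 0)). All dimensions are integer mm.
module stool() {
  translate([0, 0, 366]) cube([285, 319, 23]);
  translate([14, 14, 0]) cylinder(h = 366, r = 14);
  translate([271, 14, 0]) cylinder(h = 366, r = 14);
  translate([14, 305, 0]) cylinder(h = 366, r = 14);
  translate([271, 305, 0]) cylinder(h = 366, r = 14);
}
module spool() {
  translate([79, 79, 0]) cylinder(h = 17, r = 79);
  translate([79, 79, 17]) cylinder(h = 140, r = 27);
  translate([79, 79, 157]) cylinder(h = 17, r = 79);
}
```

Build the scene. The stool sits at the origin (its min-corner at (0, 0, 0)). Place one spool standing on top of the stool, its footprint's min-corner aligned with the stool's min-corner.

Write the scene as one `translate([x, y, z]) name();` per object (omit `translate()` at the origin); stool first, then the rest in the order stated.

stool();
translate([0, 0, 389]) spool();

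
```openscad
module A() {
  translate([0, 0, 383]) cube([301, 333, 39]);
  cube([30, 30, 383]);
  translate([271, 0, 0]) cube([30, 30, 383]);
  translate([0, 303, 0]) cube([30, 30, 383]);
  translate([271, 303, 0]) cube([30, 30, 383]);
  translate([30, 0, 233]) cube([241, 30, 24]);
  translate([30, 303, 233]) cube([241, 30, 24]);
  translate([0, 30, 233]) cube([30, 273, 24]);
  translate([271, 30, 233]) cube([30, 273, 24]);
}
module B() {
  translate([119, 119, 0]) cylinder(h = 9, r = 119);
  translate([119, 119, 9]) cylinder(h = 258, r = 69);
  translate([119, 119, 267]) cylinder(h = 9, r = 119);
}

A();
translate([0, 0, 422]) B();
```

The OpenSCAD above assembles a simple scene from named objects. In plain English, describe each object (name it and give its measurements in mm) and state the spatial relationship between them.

A is a simple wooden stool: a rectangular seat 301 mm (x) by 333 mm (y), 39 mm thick, top face at z = 422 mm, on four square legs, each 30×30 mm in cross-section. The legs rest on z = 0, each flush with a corner of the seat. Four stretchers, 30 mm wide and 24 mm tall, connect adjacent legs with their undersides at z = 233 mm, each running between the inner faces of the legs it joins and aligned with the legs' outer faces on the other axis.

B is a spool: two coaxial disc flanges of radius 119 mm and thickness 9 mm, joined by a core cylinder of radius 69 mm and height 258 mm. The lower flange rests on z = 0 and the three cylinders share a vertical axis.

The spool is on top of the stool.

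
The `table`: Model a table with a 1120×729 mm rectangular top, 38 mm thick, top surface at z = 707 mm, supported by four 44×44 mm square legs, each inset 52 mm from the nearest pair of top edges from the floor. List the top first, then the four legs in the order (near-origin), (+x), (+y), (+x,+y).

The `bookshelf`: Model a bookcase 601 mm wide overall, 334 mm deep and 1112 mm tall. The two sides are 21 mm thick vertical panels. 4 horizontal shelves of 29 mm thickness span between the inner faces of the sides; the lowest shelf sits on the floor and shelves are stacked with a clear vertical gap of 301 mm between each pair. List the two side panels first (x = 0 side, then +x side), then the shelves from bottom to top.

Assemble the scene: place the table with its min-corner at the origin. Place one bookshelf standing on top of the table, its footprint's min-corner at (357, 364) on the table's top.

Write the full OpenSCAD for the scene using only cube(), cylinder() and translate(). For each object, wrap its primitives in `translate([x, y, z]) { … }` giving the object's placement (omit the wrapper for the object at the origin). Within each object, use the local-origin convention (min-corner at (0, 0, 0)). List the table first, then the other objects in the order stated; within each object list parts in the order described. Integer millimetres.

translate([0, 0, 669]) cube([1120, 729, 38]);
translate([52, 52, 0]) cube([44, 44, 669]);
translate([1024, 52, 0]) cube([44, 44, 669]);
translate([52, 633, 0]) cube([44, 44, 669]);
translate([1024, 633, 0]) cube([44, 44, 669]);
translate([357, 364, 707]) {
  cube([21, 334, 1112]);
  translate([580, 0, 0]) cube([21, 334, 1112]);
  translate([21, 0, 0]) cube([559, 334, 29]);
  translate([21, 0, 330]) cube([559, 334, 29]);
  translate([21, 0, 660]) cube([559, 334, 29]);
  translate([21, 0, 990]) cube([559, 334, 29]);
}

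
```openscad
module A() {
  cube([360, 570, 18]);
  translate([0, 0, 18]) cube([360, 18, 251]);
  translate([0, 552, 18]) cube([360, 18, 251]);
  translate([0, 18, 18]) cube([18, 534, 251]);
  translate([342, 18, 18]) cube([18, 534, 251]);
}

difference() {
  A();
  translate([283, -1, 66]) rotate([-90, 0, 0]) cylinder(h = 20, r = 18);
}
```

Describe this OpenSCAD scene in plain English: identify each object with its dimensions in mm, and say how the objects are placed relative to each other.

A is an open-topped rectangular box: outside dimensions 360×570×269 mm, with a uniform wall and base thickness of 18 mm. The base is a full 360×570 slab on the floor; four walls sit on top of the base. The front and back walls (the −y and +y sides) span the full width; the two side walls fit between them.

The open box has a circular hole of radius 18 mm through its front wall, centred at (x = 283, z = 66).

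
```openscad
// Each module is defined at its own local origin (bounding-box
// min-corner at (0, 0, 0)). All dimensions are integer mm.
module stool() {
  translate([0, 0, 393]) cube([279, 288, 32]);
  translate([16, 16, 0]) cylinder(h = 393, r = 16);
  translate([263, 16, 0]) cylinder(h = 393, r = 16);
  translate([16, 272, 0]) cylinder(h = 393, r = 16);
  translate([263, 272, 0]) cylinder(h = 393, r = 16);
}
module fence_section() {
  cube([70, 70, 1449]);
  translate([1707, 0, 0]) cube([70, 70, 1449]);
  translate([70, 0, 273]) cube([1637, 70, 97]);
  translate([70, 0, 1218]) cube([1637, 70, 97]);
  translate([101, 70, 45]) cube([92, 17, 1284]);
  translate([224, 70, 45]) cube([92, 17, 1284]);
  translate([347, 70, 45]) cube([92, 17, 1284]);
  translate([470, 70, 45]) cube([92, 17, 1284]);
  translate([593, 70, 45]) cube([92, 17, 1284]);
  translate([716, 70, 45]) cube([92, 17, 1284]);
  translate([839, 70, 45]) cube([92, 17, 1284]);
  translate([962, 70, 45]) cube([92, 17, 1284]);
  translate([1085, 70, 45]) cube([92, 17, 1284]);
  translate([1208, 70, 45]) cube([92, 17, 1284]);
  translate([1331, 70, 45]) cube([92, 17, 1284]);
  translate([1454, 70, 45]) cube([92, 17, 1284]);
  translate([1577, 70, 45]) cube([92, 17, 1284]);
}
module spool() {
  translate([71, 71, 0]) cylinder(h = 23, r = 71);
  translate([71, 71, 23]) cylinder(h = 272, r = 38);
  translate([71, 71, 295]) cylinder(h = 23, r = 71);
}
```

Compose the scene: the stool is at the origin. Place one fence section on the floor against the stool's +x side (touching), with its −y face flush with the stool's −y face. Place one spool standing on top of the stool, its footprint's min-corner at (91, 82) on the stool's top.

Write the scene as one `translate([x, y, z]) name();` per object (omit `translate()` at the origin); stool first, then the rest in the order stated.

stool();
translate([279, 0, 0]) fence_section();
translate([91, 82, 425]) spool();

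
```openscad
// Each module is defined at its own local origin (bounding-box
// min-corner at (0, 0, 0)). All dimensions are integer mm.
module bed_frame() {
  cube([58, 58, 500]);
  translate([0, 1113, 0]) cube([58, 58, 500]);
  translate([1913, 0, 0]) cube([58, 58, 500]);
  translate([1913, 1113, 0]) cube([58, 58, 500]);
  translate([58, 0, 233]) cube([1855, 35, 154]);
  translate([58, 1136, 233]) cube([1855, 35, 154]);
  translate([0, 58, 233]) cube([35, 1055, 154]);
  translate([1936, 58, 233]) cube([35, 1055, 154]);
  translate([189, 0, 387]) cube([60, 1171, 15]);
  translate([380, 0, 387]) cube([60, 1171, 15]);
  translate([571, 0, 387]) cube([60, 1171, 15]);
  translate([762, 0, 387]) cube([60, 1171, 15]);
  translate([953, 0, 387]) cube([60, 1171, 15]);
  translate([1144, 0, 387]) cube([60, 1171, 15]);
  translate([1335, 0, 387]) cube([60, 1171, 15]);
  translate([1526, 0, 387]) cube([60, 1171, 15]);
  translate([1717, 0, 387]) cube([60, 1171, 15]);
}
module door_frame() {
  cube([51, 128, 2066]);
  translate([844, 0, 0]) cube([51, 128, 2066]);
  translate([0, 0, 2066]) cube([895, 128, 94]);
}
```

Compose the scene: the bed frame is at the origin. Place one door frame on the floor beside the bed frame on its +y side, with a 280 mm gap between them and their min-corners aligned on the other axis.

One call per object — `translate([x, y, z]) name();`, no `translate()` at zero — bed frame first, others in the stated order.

bed_frame();
translate([0, 1451, 0]) door_frame();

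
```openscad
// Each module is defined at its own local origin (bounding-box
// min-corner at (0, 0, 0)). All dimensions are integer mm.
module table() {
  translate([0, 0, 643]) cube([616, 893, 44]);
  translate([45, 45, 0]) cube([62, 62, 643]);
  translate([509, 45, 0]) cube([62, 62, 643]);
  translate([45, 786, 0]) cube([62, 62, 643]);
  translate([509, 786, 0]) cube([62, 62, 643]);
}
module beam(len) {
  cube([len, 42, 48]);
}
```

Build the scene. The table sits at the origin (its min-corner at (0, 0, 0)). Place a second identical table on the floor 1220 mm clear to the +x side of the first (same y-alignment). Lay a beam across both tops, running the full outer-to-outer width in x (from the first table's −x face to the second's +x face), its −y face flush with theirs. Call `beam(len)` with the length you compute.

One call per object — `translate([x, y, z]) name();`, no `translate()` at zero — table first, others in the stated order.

table();
translate([1836, 0, 0]) table();
translate([0, 0, 687]) beam(2452);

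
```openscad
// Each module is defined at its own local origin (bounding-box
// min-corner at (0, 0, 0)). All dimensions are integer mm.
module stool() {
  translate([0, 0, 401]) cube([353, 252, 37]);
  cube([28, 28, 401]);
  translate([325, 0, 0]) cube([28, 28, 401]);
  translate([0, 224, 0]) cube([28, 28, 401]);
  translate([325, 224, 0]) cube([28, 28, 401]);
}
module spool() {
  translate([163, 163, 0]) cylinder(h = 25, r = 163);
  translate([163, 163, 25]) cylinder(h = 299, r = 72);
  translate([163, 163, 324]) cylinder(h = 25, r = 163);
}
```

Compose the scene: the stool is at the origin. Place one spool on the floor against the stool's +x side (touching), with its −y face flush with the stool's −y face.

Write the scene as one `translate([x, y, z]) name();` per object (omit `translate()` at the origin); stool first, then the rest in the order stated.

stool();
translate([353, 0, 0]) spool();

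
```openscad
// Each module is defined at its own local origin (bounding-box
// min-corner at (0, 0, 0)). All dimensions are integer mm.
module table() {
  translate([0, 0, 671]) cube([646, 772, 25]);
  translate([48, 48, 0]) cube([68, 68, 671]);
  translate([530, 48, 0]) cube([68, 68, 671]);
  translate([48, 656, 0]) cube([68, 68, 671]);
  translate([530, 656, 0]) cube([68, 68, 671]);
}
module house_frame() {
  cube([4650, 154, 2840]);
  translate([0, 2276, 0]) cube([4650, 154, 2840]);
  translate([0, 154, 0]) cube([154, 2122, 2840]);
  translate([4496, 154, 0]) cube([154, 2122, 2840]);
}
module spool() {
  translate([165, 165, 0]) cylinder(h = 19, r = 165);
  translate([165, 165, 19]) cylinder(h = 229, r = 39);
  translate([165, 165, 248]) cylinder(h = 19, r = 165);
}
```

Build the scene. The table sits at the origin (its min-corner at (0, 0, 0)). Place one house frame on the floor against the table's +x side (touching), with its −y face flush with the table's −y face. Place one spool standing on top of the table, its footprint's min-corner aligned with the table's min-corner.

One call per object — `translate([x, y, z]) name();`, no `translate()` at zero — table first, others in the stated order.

table();
translate([646, 0, 0]) house_frame();
translate([0, 0, 696]) spool();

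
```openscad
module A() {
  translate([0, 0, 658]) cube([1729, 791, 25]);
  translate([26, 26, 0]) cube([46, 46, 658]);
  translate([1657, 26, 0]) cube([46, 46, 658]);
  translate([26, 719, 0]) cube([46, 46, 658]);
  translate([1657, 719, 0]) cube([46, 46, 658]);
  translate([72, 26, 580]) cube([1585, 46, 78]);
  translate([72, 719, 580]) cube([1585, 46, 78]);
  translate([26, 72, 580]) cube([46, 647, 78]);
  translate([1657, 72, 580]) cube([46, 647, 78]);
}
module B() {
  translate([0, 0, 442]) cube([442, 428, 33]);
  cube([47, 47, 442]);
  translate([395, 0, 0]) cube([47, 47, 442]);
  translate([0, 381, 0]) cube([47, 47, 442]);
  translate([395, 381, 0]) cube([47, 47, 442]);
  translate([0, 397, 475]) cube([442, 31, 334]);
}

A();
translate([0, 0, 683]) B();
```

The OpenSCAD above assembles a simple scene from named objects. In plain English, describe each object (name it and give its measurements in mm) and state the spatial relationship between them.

A is a rectangular dining table. The top is 1729×791×25 mm with its upper surface at z = 683 mm. It stands on four 46×46 mm square legs, each inset 26 mm from the nearest pair of top edges, running from the floor to the underside of the top. Four apron rails, 46 mm thick and 78 mm tall, run between adjacent legs with their top edges flush with the underside of the top and their outer faces flush with the legs' outer faces.

B is a chair. The seat is a 442×428×33 mm slab with its top at z = 475 mm, on four 47×47 mm corner legs (flush with the seat edges, standing on z = 0). A flat backrest 31 mm thick, 334 mm tall, spans the full seat width and rises from the seat top along its +y edge, rear face flush with the rear of the seat.

The chair is on top of the table.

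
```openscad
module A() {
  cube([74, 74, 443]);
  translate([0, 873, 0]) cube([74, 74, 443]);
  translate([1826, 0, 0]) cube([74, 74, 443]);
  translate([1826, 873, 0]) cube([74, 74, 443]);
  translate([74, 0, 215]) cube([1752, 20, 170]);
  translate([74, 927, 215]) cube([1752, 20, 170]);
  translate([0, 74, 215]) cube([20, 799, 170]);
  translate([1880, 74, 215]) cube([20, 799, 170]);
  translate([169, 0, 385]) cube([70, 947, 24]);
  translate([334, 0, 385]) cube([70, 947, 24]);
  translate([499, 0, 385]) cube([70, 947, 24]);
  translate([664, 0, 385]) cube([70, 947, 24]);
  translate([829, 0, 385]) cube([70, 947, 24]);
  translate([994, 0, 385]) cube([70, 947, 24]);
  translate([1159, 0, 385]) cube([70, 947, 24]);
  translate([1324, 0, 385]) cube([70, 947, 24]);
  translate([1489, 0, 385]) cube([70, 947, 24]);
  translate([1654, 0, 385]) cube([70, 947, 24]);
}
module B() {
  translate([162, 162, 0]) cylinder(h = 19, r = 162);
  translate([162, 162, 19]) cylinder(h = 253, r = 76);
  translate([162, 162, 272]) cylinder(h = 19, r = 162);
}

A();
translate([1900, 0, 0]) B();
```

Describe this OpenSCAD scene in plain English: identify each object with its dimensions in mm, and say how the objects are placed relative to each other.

A is a bed frame 1900 mm long (x) by 947 mm wide (y). Four 74×74 mm corner posts, 443 mm tall, at the corners of the footprint. Four rails of 20 mm thickness and 170 mm height run between adjacent posts with their undersides at z = 215 mm, their outer faces flush with the outside of the frame (the two x-running rails run between the posts' inner faces; the two y-running rails run between the posts' inner faces). 10 slats, each 70 mm wide (x) and 24 mm thick, lie across the top of the two x-running rails, running the full 947 mm width of the frame in y; the slats are evenly spaced along x between the inner faces of the end posts with equal gaps (rounded down to the nearest mm) at the −x end and between each pair — any rounding remainder accumulates at the +x end.

B is a spool: two coaxial disc flanges of radius 162 mm and thickness 19 mm, joined by a core cylinder of radius 76 mm and height 253 mm. The lower flange rests on z = 0 and the three cylinders share a vertical axis.

The spool is against the bed frame's +x side, with their −y faces flush.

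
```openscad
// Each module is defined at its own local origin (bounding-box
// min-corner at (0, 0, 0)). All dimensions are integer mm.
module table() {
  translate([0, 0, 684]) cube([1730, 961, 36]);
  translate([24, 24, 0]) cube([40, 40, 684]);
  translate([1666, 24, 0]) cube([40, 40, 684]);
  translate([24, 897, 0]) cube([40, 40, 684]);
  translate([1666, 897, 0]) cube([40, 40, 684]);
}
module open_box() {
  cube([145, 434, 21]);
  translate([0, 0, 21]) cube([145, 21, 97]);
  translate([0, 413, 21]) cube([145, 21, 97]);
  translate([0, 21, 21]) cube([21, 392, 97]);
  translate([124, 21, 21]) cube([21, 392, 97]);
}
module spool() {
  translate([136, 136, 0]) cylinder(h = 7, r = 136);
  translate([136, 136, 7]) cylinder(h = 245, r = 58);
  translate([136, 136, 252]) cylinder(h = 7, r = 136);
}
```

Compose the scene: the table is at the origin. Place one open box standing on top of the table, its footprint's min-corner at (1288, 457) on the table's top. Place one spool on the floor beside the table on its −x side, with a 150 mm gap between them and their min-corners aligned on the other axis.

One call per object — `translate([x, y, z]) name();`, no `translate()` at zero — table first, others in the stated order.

table();
translate([1288, 457, 720]) open_box();
translate([-422, 0, 0]) spool();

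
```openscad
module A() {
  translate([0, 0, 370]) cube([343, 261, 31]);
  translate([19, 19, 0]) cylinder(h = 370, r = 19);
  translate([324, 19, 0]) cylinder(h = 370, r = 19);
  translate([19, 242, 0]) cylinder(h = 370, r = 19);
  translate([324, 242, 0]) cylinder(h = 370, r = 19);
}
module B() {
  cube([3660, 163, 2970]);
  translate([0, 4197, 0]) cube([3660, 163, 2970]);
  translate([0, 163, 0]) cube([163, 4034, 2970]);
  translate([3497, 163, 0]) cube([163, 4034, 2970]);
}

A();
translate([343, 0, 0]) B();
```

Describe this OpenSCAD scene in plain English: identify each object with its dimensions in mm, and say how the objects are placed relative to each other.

A is a simple wooden stool: a rectangular seat 343 mm (x) by 261 mm (y), 31 mm thick, top face at z = 401 mm, on four round legs, each 38 mm in diameter. The legs rest on z = 0, each leg's axis is inset half a diameter from the nearest pair of seat edges (so the leg's bounding box is flush with the corner).

B is the wall frame of a small rectangular building: four walls, each 2970 mm tall and 163 mm thick, enclosing a footprint 3660 mm (x) by 4360 mm (y) outside-to-outside, with no floor or roof. The front and back walls (the −y and +y sides) span the full width; the two side walls fit between them.

The house frame is against the stool's +x side, with their −y faces flush.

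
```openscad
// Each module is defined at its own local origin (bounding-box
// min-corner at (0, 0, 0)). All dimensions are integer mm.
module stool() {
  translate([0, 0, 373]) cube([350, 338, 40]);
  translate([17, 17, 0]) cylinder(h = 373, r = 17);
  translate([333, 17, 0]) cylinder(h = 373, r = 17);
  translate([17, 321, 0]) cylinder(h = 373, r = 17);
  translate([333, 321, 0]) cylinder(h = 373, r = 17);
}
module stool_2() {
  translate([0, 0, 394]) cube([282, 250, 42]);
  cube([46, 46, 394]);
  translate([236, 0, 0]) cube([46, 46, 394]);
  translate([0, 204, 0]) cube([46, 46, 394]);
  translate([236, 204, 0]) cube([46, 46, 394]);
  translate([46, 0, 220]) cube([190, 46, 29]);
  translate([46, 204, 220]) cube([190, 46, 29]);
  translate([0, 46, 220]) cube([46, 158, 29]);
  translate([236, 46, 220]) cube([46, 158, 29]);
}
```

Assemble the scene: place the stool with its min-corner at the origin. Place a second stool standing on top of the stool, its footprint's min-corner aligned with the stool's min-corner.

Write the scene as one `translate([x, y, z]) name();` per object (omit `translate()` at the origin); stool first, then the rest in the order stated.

stool();
translate([0, 0, 413]) stool_2();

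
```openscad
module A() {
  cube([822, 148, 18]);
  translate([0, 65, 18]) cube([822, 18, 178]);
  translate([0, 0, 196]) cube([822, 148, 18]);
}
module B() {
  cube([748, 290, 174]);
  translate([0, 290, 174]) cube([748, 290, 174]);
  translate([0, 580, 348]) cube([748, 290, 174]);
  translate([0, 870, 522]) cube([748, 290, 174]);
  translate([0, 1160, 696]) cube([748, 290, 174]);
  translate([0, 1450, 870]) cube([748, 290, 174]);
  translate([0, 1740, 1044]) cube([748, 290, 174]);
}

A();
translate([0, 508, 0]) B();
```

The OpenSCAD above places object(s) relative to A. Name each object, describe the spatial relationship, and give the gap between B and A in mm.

A is an I-beam. B is a staircase. The staircase is on the floor beside the I-beam on its +y side. The gap between the staircase and the I-beam is 360 mm.

The staircase's nearest face is 360 mm from the I-beam's +y face.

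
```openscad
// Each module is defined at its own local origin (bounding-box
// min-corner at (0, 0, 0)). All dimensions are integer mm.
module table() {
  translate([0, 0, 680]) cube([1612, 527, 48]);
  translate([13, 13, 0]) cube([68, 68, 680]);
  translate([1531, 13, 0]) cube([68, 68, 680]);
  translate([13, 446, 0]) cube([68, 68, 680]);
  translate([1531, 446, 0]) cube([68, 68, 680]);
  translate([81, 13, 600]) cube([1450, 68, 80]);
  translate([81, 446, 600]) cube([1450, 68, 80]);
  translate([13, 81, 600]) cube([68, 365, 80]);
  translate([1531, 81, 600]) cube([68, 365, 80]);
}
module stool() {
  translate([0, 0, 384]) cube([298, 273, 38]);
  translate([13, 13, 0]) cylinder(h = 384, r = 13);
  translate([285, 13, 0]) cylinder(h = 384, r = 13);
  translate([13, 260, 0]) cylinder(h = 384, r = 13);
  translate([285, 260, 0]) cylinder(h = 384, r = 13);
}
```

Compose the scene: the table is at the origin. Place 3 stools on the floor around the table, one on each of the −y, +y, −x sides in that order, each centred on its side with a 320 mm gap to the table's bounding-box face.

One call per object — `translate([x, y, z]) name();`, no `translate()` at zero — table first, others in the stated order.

table();
translate([657, -593, 0]) stool();
translate([657, 847, 0]) stool();
translate([-618, 127, 0]) stool();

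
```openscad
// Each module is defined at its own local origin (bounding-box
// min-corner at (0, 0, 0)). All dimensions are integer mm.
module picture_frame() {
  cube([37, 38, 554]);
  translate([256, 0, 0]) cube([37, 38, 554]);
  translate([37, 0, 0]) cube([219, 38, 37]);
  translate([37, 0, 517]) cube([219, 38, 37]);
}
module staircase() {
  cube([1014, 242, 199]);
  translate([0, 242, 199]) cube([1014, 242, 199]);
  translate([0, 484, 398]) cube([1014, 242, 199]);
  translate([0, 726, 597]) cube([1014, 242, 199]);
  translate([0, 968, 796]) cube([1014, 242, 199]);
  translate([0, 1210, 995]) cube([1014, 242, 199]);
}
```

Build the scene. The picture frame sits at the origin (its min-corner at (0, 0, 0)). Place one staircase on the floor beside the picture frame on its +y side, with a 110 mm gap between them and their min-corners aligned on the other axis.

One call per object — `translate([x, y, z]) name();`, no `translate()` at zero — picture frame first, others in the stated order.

picture_frame();
translate([0, 148, 0]) staircase();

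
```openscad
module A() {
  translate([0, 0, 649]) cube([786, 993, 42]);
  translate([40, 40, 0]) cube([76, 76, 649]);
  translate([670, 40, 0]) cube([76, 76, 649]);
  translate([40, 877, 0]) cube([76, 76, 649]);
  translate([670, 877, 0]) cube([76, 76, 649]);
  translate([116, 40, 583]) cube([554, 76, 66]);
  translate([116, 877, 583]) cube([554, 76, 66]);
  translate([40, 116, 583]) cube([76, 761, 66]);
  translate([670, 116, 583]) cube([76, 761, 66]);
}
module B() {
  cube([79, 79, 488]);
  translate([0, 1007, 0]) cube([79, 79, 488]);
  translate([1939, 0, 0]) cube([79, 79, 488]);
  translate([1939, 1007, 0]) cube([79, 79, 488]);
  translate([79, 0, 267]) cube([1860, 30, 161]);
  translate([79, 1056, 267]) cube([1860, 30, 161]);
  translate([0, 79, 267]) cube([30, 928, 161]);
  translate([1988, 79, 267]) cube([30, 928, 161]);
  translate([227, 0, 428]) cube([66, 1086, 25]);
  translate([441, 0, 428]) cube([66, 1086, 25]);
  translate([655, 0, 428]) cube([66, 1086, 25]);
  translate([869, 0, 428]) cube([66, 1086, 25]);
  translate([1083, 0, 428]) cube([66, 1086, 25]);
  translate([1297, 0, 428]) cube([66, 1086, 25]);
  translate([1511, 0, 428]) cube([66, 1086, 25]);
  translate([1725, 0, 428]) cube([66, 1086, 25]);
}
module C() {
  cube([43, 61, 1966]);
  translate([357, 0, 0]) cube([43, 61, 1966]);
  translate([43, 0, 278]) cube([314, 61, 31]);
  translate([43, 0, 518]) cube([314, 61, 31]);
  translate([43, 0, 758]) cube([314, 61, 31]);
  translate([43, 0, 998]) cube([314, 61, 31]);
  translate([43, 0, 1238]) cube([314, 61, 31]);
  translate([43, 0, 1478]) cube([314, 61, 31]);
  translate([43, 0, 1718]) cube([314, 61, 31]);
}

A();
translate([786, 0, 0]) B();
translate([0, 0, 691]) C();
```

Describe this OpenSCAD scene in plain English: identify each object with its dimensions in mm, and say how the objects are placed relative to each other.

A is a rectangular dining table. The top is 786×993×42 mm with its upper surface at z = 691 mm. It stands on four 76×76 mm square legs, each inset 40 mm from the nearest pair of top edges, running from the floor to the underside of the top. Four apron rails, 76 mm thick and 66 mm tall, run between adjacent legs with their top edges flush with the underside of the top and their outer faces flush with the legs' outer faces.

B is a bed frame 2018 mm long (x) by 1086 mm wide (y). Four 79×79 mm corner posts, 488 mm tall, at the corners of the footprint. Four rails of 30 mm thickness and 161 mm height run between adjacent posts with their undersides at z = 267 mm, their outer faces flush with the outside of the frame (the two x-running rails run between the posts' inner faces; the two y-running rails run between the posts' inner faces). 8 slats, each 66 mm wide (x) and 25 mm thick, lie across the top of the two x-running rails, running the full 1086 mm width of the frame in y; the slats are evenly spaced along x between the inner faces of the end posts with equal gaps (rounded down to the nearest mm) at the −x end and between each pair — any rounding remainder accumulates at the +x end.

C is a wooden ladder with two side rails of 43×61 mm section and 1966 mm height, set 400 mm apart overall. Between them run 7 rectangular rungs (61 mm deep, 31 mm thick), front faces flush with the rails' −y face. The bottom of the first rung is 278 mm above the floor and each subsequent rung is 240 mm higher than the one below.

The bed frame is against the table's +x side, with their −y faces flush. The ladder is on top of the table.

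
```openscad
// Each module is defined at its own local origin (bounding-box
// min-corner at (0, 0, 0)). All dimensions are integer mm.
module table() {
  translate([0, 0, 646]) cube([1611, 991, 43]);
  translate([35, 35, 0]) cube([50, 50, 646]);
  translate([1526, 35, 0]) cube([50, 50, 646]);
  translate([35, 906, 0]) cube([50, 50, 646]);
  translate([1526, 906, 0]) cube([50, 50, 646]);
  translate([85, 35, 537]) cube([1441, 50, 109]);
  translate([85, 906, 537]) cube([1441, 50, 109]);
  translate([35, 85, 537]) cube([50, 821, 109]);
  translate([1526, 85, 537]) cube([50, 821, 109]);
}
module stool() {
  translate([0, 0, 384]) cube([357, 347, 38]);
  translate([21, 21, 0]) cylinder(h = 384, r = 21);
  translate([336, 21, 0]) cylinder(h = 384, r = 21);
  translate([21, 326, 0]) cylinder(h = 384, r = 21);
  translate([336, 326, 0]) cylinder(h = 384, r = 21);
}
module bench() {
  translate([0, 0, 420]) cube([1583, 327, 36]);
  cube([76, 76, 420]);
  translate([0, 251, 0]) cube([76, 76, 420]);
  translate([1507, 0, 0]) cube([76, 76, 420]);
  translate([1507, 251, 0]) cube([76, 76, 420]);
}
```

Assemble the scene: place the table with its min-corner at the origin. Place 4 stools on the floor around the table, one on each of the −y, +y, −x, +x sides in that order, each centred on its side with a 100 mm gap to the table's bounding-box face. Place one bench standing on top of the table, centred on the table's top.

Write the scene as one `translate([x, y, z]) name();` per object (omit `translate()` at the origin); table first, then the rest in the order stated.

table();
translate([627, -447, 0]) stool();
translate([627, 1091, 0]) stool();
translate([-457, 322, 0]) stool();
translate([1711, 322, 0]) stool();
translate([14, 332, 689]) bench();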